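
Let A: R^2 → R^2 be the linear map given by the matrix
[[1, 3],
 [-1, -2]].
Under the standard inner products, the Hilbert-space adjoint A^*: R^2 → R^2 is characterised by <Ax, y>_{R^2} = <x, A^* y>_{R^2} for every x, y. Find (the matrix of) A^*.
A^* = A^T =
[[1, -1],
 [3, -2]]

For real matrices with standard dot products, the defining identity <Ax, y> = <x, A^* y> gives (Ax)^T y = x^T (A^*) y, i.e. x^T A^T y = x^T (A^*) y. Since this holds for all x, y, we must have A^* = A^T. Therefore
A^* =
[[1, -1],
 [3, -2]].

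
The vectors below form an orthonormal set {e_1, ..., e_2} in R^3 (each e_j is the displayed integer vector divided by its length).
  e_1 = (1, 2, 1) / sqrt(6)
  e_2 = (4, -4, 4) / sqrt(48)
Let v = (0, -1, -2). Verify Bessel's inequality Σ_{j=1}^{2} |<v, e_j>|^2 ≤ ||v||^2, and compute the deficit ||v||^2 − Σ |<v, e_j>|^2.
Σ |<v, e_j>|^2 = 3; ||v||^2 = 5; deficit = 2

Write each e_j = u_j / sqrt(<u_j, u_j>) where u_j is the displayed integer vector. Then <v, e_j> = <v, u_j> / sqrt(<u_j, u_j>), so |<v, e_j>|^2 = <v, u_j>^2 / <u_j, u_j>.
Coefficients: <v, e_1> = -4/sqrt(6), <v, e_2> = -4/sqrt(48).
Square and sum: Σ |<v, e_j>|^2 = 3.
Compute ||v||^2 = v·v = 5.
Deficit = 5 − 3 = 2 ≥ 0, confirming Bessel's inequality. (The deficit equals ||v − Σ <v,e_j> e_j||^2, the squared distance from v to span{e_j}.)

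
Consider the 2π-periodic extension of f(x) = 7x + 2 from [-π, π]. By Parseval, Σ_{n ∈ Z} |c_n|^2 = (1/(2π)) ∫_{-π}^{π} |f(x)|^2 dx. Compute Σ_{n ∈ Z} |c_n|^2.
Σ |c_n|^2 = 49π^2/3 + 4

Expand and integrate term by term over [-π, π]:
  ∫ (7x)^2 dx = 49·(2π^3/3); ∫ 2·7·(2)·x dx = 0 (odd integrand); ∫ 2^2 dx = 4·2π.
So (1/(2π)) ∫_{-π}^{π} (7x + 2)^2 dx = 49π^2/3 + 4 = 49π^2/3 + 4.
Parseval ⇒ Σ |c_n|^2 = 49π^2/3 + 4.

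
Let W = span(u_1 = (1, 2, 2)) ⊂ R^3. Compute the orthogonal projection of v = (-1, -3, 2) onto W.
proj_W(v) = (-1/3, -2/3, -2/3)

Set up U = [u_1 | ... | u_1] ∈ R^(3×1). The projector onto W = col(U) is P = U (U^T U)^(-1) U^T.
Compute U^T U =
  [9],
and U^T v = (-3).
Solve U^T U · c = U^T v for the coefficients: c = (-1/3). The projection is proj_W(v) = U c.
Check: (v - proj_W(v)) · u_1 = 0  (should be 0).
Result: proj_W(v) = (-1/3, -2/3, -2/3).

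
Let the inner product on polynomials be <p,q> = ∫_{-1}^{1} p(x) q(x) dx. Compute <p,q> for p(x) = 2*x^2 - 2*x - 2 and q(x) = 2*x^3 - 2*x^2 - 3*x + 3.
<p,q> = -68/15

Expand the product: p(x)·q(x) = 4*x^5 - 8*x^4 - 6*x^3 + 16*x^2 - 6.
∫_{-1}^{1} of each monomial x^k gives [2/(k+1) if k even, 0 if k odd]. Integrating term-by-term (or equivalently evaluating the antiderivative F(x) = 2*x^6/3 - 8*x^5/5 - 3*x^4/2 + 16*x^3/3 - 6*x at the endpoints):
  F(1) − F(−1) = -31/10 − (43/30) = -68/15.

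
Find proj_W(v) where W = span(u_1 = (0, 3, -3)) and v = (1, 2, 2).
proj_W(v) = (0, 0, 0)

Set up U = [u_1 | ... | u_1] ∈ R^(3×1). The projector onto W = col(U) is P = U (U^T U)^(-1) U^T.
Compute U^T U =
  [18],
and U^T v = (0).
Solve U^T U · c = U^T v for the coefficients: c = (0). The projection is proj_W(v) = U c.
Check: (v - proj_W(v)) · u_1 = 0  (should be 0).
Result: proj_W(v) = (0, 0, 0).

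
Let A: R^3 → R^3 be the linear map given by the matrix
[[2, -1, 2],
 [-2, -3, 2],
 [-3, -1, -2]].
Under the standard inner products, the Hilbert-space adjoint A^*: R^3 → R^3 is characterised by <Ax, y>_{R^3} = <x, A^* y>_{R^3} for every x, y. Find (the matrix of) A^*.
A^* = A^T =
[[2, -2, -3],
 [-1, -3, -1],
 [2, 2, -2]]

For real matrices with standard dot products, the defining identity <Ax, y> = <x, A^* y> gives (Ax)^T y = x^T (A^*) y, i.e. x^T A^T y = x^T (A^*) y. Since this holds for all x, y, we must have A^* = A^T. Therefore
A^* =
[[2, -2, -3],
 [-1, -3, -1],
 [2, 2, -2]].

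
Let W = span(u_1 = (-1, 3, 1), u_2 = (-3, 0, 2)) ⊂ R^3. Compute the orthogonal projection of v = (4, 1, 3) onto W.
proj_W(v) = (86/59, 84/59, -48/59)

Set up U = [u_1 | ... | u_2] ∈ R^(3×2). The projector onto W = col(U) is P = U (U^T U)^(-1) U^T.
Compute U^T U =
  [11, 5]
  [5, 13],
and U^T v = (2, -6).
Solve U^T U · c = U^T v for the coefficients: c = (28/59, -38/59). The projection is proj_W(v) = U c.
Check: (v - proj_W(v)) · u_1 = 0  (should be 0).
Check: (v - proj_W(v)) · u_2 = 0  (should be 0).
Result: proj_W(v) = (86/59, 84/59, -48/59).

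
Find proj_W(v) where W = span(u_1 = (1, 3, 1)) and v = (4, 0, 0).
proj_W(v) = (4/11, 12/11, 4/11)

Set up U = [u_1 | ... | u_1] ∈ R^(3×1). The projector onto W = col(U) is P = U (U^T U)^(-1) U^T.
Compute U^T U =
  [11],
and U^T v = (4).
Solve U^T U · c = U^T v for the coefficients: c = (4/11). The projection is proj_W(v) = U c.
Check: (v - proj_W(v)) · u_1 = 0  (should be 0).
Result: proj_W(v) = (4/11, 12/11, 4/11).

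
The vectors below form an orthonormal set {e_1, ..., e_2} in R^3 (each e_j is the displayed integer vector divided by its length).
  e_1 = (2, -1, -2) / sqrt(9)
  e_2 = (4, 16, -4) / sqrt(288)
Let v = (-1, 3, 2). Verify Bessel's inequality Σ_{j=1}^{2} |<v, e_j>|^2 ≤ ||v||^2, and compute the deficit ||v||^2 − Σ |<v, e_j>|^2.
Σ |<v, e_j>|^2 = 27/2; ||v||^2 = 14; deficit = 1/2

Write each e_j = u_j / sqrt(<u_j, u_j>) where u_j is the displayed integer vector. Then <v, e_j> = <v, u_j> / sqrt(<u_j, u_j>), so |<v, e_j>|^2 = <v, u_j>^2 / <u_j, u_j>.
Coefficients: <v, e_1> = -9/sqrt(9), <v, e_2> = 36/sqrt(288).
Square and sum: Σ |<v, e_j>|^2 = 27/2.
Compute ||v||^2 = v·v = 14.
Deficit = 14 − 27/2 = 1/2 ≥ 0, confirming Bessel's inequality. (The deficit equals ||v − Σ <v,e_j> e_j||^2, the squared distance from v to span{e_j}.)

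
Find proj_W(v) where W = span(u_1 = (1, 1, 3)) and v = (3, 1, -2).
proj_W(v) = (-2/11, -2/11, -6/11)

Set up U = [u_1 | ... | u_1] ∈ R^(3×1). The projector onto W = col(U) is P = U (U^T U)^(-1) U^T.
Compute U^T U =
  [11],
and U^T v = (-2).
Solve U^T U · c = U^T v for the coefficients: c = (-2/11). The projection is proj_W(v) = U c.
Check: (v - proj_W(v)) · u_1 = 0  (should be 0).
Result: proj_W(v) = (-2/11, -2/11, -6/11).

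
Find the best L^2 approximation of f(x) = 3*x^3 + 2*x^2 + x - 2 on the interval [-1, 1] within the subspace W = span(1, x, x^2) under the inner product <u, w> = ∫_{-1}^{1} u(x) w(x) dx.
g(x) = 2*x^2 + 14*x/5 - 2

The best approximation g ∈ W is the orthogonal projection of f onto W. Writing g = a_0 + a_1 x + a_2 x^2, the coefficients solve the normal equations G · a = b where
  G_{ij} = <φ_i, φ_j> and b_i = <f, φ_i>, with φ_0 = 1, φ_1 = x, φ_2 = x^2.
G =
  [2, 0, 2/3]
  [0, 2/3, 0]
  [2/3, 0, 2/5],
b = (-8/3, 28/15, -8/15).
Solving gives a_0 = -2, a_1 = 14/5, a_2 = 2, so
  g(x) = 2*x^2 + 14*x/5 - 2.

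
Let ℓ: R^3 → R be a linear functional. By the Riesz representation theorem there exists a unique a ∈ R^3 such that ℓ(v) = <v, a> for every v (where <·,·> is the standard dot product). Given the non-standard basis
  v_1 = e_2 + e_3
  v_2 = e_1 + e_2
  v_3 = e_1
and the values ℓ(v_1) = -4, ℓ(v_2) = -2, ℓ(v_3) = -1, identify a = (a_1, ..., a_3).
a = (-1, -1, -3)

Write a = (a_1, ..., a_3) in the standard basis. For each basis vector v_i, ℓ(v_i) = <v_i, a> is a linear equation in the a_j's. Collect the n equations into a matrix system V a = ℓ, where row i of V is v_i (expressed in the standard basis). Since V is invertible (lower-triangular with 1s on the diagonal, up to permutation), solve by back-substitution:
  V =
[[0, 1, 1],
 [1, 1, 0],
 [1, 0, 0]]
  V a = (-4, -2, -1)
Solving gives a = (-1, -1, -3).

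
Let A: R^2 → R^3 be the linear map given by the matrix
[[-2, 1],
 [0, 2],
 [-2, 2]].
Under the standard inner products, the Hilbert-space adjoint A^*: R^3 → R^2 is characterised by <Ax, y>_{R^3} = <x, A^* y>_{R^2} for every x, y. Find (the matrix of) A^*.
A^* = A^T =
[[-2, 0, -2],
 [1, 2, 2]]

For real matrices with standard dot products, the defining identity <Ax, y> = <x, A^* y> gives (Ax)^T y = x^T (A^*) y, i.e. x^T A^T y = x^T (A^*) y. Since this holds for all x, y, we must have A^* = A^T. Therefore
A^* =
[[-2, 0, -2],
 [1, 2, 2]].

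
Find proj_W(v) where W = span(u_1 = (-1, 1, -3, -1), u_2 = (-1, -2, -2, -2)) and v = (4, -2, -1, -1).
proj_W(v) = (-8/107, -178/107, 38/107, -70/107)

Set up U = [u_1 | ... | u_2] ∈ R^(4×2). The projector onto W = col(U) is P = U (U^T U)^(-1) U^T.
Compute U^T U =
  [12, 7]
  [7, 13],
and U^T v = (-2, 4).
Solve U^T U · c = U^T v for the coefficients: c = (-54/107, 62/107). The projection is proj_W(v) = U c.
Check: (v - proj_W(v)) · u_1 = 0  (should be 0).
Check: (v - proj_W(v)) · u_2 = 0  (should be 0).
Result: proj_W(v) = (-8/107, -178/107, 38/107, -70/107).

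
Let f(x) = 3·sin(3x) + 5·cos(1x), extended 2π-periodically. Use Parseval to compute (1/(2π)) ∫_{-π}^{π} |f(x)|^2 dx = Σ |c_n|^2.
Σ |c_n|^2 = 17

Expand |f|^2 and use orthogonality of {sin(nx), cos(mx)} on [-π, π]:
  ∫_{-π}^{π} sin(nx)^2 dx = π, ∫ cos(mx)^2 dx = π, and cross terms integrate to 0.
So ∫_{-π}^{π} f(x)^2 dx = 3^2 · π + 5^2 · π = (9 + 25)π.
Divide by 2π: (9 + 25)/2 = 17.
By Parseval, this equals Σ |c_n|^2.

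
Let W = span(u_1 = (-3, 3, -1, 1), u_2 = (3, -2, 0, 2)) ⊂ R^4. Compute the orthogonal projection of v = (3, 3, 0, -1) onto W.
proj_W(v) = (11/57, -26/171, 4/171, 10/171)

Set up U = [u_1 | ... | u_2] ∈ R^(4×2). The projector onto W = col(U) is P = U (U^T U)^(-1) U^T.
Compute U^T U =
  [20, -13]
  [-13, 17],
and U^T v = (-1, 1).
Solve U^T U · c = U^T v for the coefficients: c = (-4/171, 7/171). The projection is proj_W(v) = U c.
Check: (v - proj_W(v)) · u_1 = 0  (should be 0).
Check: (v - proj_W(v)) · u_2 = 0  (should be 0).
Result: proj_W(v) = (11/57, -26/171, 4/171, 10/171).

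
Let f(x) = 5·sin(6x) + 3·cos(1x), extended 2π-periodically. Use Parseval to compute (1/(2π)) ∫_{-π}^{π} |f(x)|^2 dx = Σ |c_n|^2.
Σ |c_n|^2 = 17

Expand |f|^2 and use orthogonality of {sin(nx), cos(mx)} on [-π, π]:
  ∫_{-π}^{π} sin(nx)^2 dx = π, ∫ cos(mx)^2 dx = π, and cross terms integrate to 0.
So ∫_{-π}^{π} f(x)^2 dx = 5^2 · π + 3^2 · π = (25 + 9)π.
Divide by 2π: (25 + 9)/2 = 17.
By Parseval, this equals Σ |c_n|^2.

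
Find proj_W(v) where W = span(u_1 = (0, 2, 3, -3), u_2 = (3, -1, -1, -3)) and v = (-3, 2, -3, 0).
proj_W(v) = (-117/106, 5/106, -6/53, 84/53)

Set up U = [u_1 | ... | u_2] ∈ R^(4×2). The projector onto W = col(U) is P = U (U^T U)^(-1) U^T.
Compute U^T U =
  [22, 4]
  [4, 20],
and U^T v = (-5, -8).
Solve U^T U · c = U^T v for the coefficients: c = (-17/106, -39/106). The projection is proj_W(v) = U c.
Check: (v - proj_W(v)) · u_1 = 0  (should be 0).
Check: (v - proj_W(v)) · u_2 = 0  (should be 0).
Result: proj_W(v) = (-117/106, 5/106, -6/53, 84/53).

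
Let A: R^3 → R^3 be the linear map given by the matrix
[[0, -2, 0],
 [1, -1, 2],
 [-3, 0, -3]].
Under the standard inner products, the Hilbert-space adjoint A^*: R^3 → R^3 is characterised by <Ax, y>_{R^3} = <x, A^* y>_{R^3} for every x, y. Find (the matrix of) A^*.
A^* = A^T =
[[0, 1, -3],
 [-2, -1, 0],
 [0, 2, -3]]

For real matrices with standard dot products, the defining identity <Ax, y> = <x, A^* y> gives (Ax)^T y = x^T (A^*) y, i.e. x^T A^T y = x^T (A^*) y. Since this holds for all x, y, we must have A^* = A^T. Therefore
A^* =
[[0, 1, -3],
 [-2, -1, 0],
 [0, 2, -3]].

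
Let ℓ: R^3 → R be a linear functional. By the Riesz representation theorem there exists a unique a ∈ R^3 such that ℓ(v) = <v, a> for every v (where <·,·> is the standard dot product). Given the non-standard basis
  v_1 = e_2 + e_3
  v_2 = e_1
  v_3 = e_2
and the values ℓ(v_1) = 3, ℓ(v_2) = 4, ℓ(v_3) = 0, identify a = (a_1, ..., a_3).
a = (4, 0, 3)

Write a = (a_1, ..., a_3) in the standard basis. For each basis vector v_i, ℓ(v_i) = <v_i, a> is a linear equation in the a_j's. Collect the n equations into a matrix system V a = ℓ, where row i of V is v_i (expressed in the standard basis). Since V is invertible (lower-triangular with 1s on the diagonal, up to permutation), solve by back-substitution:
  V =
[[0, 1, 1],
 [1, 0, 0],
 [0, 1, 0]]
  V a = (3, 4, 0)
Solving gives a = (4, 0, 3).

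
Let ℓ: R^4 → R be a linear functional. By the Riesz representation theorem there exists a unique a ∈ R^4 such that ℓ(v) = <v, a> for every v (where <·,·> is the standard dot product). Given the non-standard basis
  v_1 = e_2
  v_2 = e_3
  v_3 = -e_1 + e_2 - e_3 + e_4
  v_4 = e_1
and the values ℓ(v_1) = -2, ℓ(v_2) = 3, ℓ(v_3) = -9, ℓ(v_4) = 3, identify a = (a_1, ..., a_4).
a = (3, -2, 3, -1)

Write a = (a_1, ..., a_4) in the standard basis. For each basis vector v_i, ℓ(v_i) = <v_i, a> is a linear equation in the a_j's. Collect the n equations into a matrix system V a = ℓ, where row i of V is v_i (expressed in the standard basis). Since V is invertible (lower-triangular with 1s on the diagonal, up to permutation), solve by back-substitution:
  V =
[[0, 1, 0, 0],
 [0, 0, 1, 0],
 [-1, 1, -1, 1],
 [1, 0, 0, 0]]
  V a = (-2, 3, -9, 3)
Solving gives a = (3, -2, 3, -1).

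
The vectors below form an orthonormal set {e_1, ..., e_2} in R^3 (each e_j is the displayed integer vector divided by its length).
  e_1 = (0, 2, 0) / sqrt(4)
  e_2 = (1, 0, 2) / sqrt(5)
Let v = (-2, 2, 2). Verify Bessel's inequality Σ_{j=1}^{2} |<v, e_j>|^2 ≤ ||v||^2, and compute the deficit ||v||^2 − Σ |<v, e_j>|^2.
Σ |<v, e_j>|^2 = 24/5; ||v||^2 = 12; deficit = 36/5

Write each e_j = u_j / sqrt(<u_j, u_j>) where u_j is the displayed integer vector. Then <v, e_j> = <v, u_j> / sqrt(<u_j, u_j>), so |<v, e_j>|^2 = <v, u_j>^2 / <u_j, u_j>.
Coefficients: <v, e_1> = 4/sqrt(4), <v, e_2> = 2/sqrt(5).
Square and sum: Σ |<v, e_j>|^2 = 24/5.
Compute ||v||^2 = v·v = 12.
Deficit = 12 − 24/5 = 36/5 ≥ 0, confirming Bessel's inequality. (The deficit equals ||v − Σ <v,e_j> e_j||^2, the squared distance from v to span{e_j}.)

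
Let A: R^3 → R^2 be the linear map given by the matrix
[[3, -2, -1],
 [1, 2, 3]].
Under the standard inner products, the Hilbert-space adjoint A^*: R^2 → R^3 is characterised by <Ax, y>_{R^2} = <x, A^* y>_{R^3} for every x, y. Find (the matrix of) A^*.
A^* = A^T =
[[3, 1],
 [-2, 2],
 [-1, 3]]

For real matrices with standard dot products, the defining identity <Ax, y> = <x, A^* y> gives (Ax)^T y = x^T (A^*) y, i.e. x^T A^T y = x^T (A^*) y. Since this holds for all x, y, we must have A^* = A^T. Therefore
A^* =
[[3, 1],
 [-2, 2],
 [-1, 3]].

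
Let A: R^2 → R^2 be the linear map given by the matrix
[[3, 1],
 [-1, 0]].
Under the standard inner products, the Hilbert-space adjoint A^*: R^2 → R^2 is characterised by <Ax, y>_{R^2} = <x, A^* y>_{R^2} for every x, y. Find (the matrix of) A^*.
A^* = A^T =
[[3, -1],
 [1, 0]]

For real matrices with standard dot products, the defining identity <Ax, y> = <x, A^* y> gives (Ax)^T y = x^T (A^*) y, i.e. x^T A^T y = x^T (A^*) y. Since this holds for all x, y, we must have A^* = A^T. Therefore
A^* =
[[3, -1],
 [1, 0]].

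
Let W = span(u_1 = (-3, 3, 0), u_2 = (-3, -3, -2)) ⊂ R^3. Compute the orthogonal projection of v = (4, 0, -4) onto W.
proj_W(v) = (28/11, -16/11, 4/11)

Set up U = [u_1 | ... | u_2] ∈ R^(3×2). The projector onto W = col(U) is P = U (U^T U)^(-1) U^T.
Compute U^T U =
  [18, 0]
  [0, 22],
and U^T v = (-12, -4).
Solve U^T U · c = U^T v for the coefficients: c = (-2/3, -2/11). The projection is proj_W(v) = U c.
Check: (v - proj_W(v)) · u_1 = 0  (should be 0).
Check: (v - proj_W(v)) · u_2 = 0  (should be 0).
Result: proj_W(v) = (28/11, -16/11, 4/11).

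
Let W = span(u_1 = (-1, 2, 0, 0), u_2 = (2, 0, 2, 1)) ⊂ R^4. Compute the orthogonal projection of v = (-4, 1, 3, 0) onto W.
proj_W(v) = (-46/41, 100/41, 4/41, 2/41)

Set up U = [u_1 | ... | u_2] ∈ R^(4×2). The projector onto W = col(U) is P = U (U^T U)^(-1) U^T.
Compute U^T U =
  [5, -2]
  [-2, 9],
and U^T v = (6, -2).
Solve U^T U · c = U^T v for the coefficients: c = (50/41, 2/41). The projection is proj_W(v) = U c.
Check: (v - proj_W(v)) · u_1 = 0  (should be 0).
Check: (v - proj_W(v)) · u_2 = 0  (should be 0).
Result: proj_W(v) = (-46/41, 100/41, 4/41, 2/41).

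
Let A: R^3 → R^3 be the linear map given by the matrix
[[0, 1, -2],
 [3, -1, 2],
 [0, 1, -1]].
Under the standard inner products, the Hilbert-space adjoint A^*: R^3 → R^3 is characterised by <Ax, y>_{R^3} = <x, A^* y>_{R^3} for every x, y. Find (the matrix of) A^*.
A^* = A^T =
[[0, 3, 0],
 [1, -1, 1],
 [-2, 2, -1]]

For real matrices with standard dot products, the defining identity <Ax, y> = <x, A^* y> gives (Ax)^T y = x^T (A^*) y, i.e. x^T A^T y = x^T (A^*) y. Since this holds for all x, y, we must have A^* = A^T. Therefore
A^* =
[[0, 3, 0],
 [1, -1, 1],
 [-2, 2, -1]].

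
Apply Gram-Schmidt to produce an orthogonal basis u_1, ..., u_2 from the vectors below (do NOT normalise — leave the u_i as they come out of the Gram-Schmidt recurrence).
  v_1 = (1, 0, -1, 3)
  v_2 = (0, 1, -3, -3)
Orthogonal basis:
  u_1 = (1, 0, -1, 3)
  u_2 = (6/11, 1, -39/11, -15/11)

Apply the Gram-Schmidt recurrence
  u_1 = v_1
  u_i = v_i − Σ_{j<i} ((v_i · u_j) / (u_j · u_j)) · u_j.

Step by step this gives:
  u_1 = (1, 0, -1, 3)
  u_2 = (6/11, 1, -39/11, -15/11)

Orthogonality check:
  u_2 · u_1 = 0 (should be 0)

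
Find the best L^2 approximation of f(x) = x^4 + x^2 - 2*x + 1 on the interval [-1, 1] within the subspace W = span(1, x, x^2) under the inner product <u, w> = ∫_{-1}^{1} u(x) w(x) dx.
g(x) = 13*x^2/7 - 2*x + 32/35

The best approximation g ∈ W is the orthogonal projection of f onto W. Writing g = a_0 + a_1 x + a_2 x^2, the coefficients solve the normal equations G · a = b where
  G_{ij} = <φ_i, φ_j> and b_i = <f, φ_i>, with φ_0 = 1, φ_1 = x, φ_2 = x^2.
G =
  [2, 0, 2/3]
  [0, 2/3, 0]
  [2/3, 0, 2/5],
b = (46/15, -4/3, 142/105).
Solving gives a_0 = 32/35, a_1 = -2, a_2 = 13/7, so
  g(x) = 13*x^2/7 - 2*x + 32/35.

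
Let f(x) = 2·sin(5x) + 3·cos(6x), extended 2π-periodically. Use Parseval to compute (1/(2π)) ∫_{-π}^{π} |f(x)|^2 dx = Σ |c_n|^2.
Σ |c_n|^2 = 13/2

Expand |f|^2 and use orthogonality of {sin(nx), cos(mx)} on [-π, π]:
  ∫_{-π}^{π} sin(nx)^2 dx = π, ∫ cos(mx)^2 dx = π, and cross terms integrate to 0.
So ∫_{-π}^{π} f(x)^2 dx = 2^2 · π + 3^2 · π = (4 + 9)π.
Divide by 2π: (4 + 9)/2 = 13/2.
By Parseval, this equals Σ |c_n|^2.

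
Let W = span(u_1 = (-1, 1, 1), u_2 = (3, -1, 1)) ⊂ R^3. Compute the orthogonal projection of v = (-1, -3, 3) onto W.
proj_W(v) = (2/3, 1/3, 4/3)

Set up U = [u_1 | ... | u_2] ∈ R^(3×2). The projector onto W = col(U) is P = U (U^T U)^(-1) U^T.
Compute U^T U =
  [3, -3]
  [-3, 11],
and U^T v = (1, 3).
Solve U^T U · c = U^T v for the coefficients: c = (5/6, 1/2). The projection is proj_W(v) = U c.
Check: (v - proj_W(v)) · u_1 = 0  (should be 0).
Check: (v - proj_W(v)) · u_2 = 0  (should be 0).
Result: proj_W(v) = (2/3, 1/3, 4/3).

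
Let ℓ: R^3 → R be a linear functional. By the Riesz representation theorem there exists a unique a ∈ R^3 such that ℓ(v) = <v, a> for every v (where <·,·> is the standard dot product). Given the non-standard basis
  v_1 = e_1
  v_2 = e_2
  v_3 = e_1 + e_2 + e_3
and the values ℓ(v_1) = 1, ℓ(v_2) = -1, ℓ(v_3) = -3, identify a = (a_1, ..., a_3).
a = (1, -1, -3)

Write a = (a_1, ..., a_3) in the standard basis. For each basis vector v_i, ℓ(v_i) = <v_i, a> is a linear equation in the a_j's. Collect the n equations into a matrix system V a = ℓ, where row i of V is v_i (expressed in the standard basis). Since V is invertible (lower-triangular with 1s on the diagonal, up to permutation), solve by back-substitution:
  V =
[[1, 0, 0],
 [0, 1, 0],
 [1, 1, 1]]
  V a = (1, -1, -3)
Solving gives a = (1, -1, -3).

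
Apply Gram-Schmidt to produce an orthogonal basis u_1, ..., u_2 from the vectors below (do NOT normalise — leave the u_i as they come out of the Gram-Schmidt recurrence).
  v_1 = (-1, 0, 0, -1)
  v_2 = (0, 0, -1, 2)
Orthogonal basis:
  u_1 = (-1, 0, 0, -1)
  u_2 = (-1, 0, -1, 1)

Apply the Gram-Schmidt recurrence
  u_1 = v_1
  u_i = v_i − Σ_{j<i} ((v_i · u_j) / (u_j · u_j)) · u_j.

Step by step this gives:
  u_1 = (-1, 0, 0, -1)
  u_2 = (-1, 0, -1, 1)

Orthogonality check:
  u_2 · u_1 = 0 (should be 0)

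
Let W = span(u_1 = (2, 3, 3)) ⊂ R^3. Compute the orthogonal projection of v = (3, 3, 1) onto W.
proj_W(v) = (18/11, 27/11, 27/11)

Set up U = [u_1 | ... | u_1] ∈ R^(3×1). The projector onto W = col(U) is P = U (U^T U)^(-1) U^T.
Compute U^T U =
  [22],
and U^T v = (18).
Solve U^T U · c = U^T v for the coefficients: c = (9/11). The projection is proj_W(v) = U c.
Check: (v - proj_W(v)) · u_1 = 0  (should be 0).
Result: proj_W(v) = (18/11, 27/11, 27/11).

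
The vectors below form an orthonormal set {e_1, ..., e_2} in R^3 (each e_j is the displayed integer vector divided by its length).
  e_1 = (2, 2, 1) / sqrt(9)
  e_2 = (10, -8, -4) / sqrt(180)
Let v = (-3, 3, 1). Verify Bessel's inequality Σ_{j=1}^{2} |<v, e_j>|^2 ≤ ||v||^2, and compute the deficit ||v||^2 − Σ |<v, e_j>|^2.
Σ |<v, e_j>|^2 = 94/5; ||v||^2 = 19; deficit = 1/5

Write each e_j = u_j / sqrt(<u_j, u_j>) where u_j is the displayed integer vector. Then <v, e_j> = <v, u_j> / sqrt(<u_j, u_j>), so |<v, e_j>|^2 = <v, u_j>^2 / <u_j, u_j>.
Coefficients: <v, e_1> = 1/sqrt(9), <v, e_2> = -58/sqrt(180).
Square and sum: Σ |<v, e_j>|^2 = 94/5.
Compute ||v||^2 = v·v = 19.
Deficit = 19 − 94/5 = 1/5 ≥ 0, confirming Bessel's inequality. (The deficit equals ||v − Σ <v,e_j> e_j||^2, the squared distance from v to span{e_j}.)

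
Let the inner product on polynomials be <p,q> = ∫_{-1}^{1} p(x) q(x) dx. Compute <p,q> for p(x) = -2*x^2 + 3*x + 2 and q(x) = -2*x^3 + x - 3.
<p,q> = -42/5

Expand the product: p(x)·q(x) = 4*x^5 - 6*x^4 - 6*x^3 + 9*x^2 - 7*x - 6.
∫_{-1}^{1} of each monomial x^k gives [2/(k+1) if k even, 0 if k odd]. Integrating term-by-term (or equivalently evaluating the antiderivative F(x) = 2*x^6/3 - 6*x^5/5 - 3*x^4/2 + 3*x^3 - 7*x^2/2 - 6*x at the endpoints):
  F(1) − F(−1) = -128/15 − (-2/15) = -42/5.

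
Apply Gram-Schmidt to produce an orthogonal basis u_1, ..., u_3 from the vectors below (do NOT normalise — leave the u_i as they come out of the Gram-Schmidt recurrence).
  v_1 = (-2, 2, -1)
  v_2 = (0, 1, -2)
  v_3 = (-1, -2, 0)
Orthogonal basis:
  u_1 = (-2, 2, -1)
  u_2 = (8/9, 1/9, -14/9)
  u_3 = (-33/29, -44/29, -22/29)

Apply the Gram-Schmidt recurrence
  u_1 = v_1
  u_i = v_i − Σ_{j<i} ((v_i · u_j) / (u_j · u_j)) · u_j.

Step by step this gives:
  u_1 = (-2, 2, -1)
  u_2 = (8/9, 1/9, -14/9)
  u_3 = (-33/29, -44/29, -22/29)

Orthogonality check:
  u_2 · u_1 = 0 (should be 0)
  u_3 · u_1 = 0 (should be 0)
  u_3 · u_2 = 0 (should be 0)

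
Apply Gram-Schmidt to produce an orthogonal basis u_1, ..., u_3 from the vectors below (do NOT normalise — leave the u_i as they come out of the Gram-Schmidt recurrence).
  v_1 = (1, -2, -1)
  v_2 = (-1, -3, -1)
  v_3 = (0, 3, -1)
Orthogonal basis:
  u_1 = (1, -2, -1)
  u_2 = (-2, -1, 0)
  u_3 = (-11/30, 11/15, -11/6)

Apply the Gram-Schmidt recurrence
  u_1 = v_1
  u_i = v_i − Σ_{j<i} ((v_i · u_j) / (u_j · u_j)) · u_j.

Step by step this gives:
  u_1 = (1, -2, -1)
  u_2 = (-2, -1, 0)
  u_3 = (-11/30, 11/15, -11/6)

Orthogonality check:
  u_2 · u_1 = 0 (should be 0)
  u_3 · u_1 = 0 (should be 0)
  u_3 · u_2 = 0 (should be 0)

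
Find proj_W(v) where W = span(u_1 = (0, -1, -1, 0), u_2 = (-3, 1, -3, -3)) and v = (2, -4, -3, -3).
proj_W(v) = (-3/26, -89/26, -93/26, -3/26)

Set up U = [u_1 | ... | u_2] ∈ R^(4×2). The projector onto W = col(U) is P = U (U^T U)^(-1) U^T.
Compute U^T U =
  [2, 2]
  [2, 28],
and U^T v = (7, 8).
Solve U^T U · c = U^T v for the coefficients: c = (45/13, 1/26). The projection is proj_W(v) = U c.
Check: (v - proj_W(v)) · u_1 = 0  (should be 0).
Check: (v - proj_W(v)) · u_2 = 0  (should be 0).
Result: proj_W(v) = (-3/26, -89/26, -93/26, -3/26).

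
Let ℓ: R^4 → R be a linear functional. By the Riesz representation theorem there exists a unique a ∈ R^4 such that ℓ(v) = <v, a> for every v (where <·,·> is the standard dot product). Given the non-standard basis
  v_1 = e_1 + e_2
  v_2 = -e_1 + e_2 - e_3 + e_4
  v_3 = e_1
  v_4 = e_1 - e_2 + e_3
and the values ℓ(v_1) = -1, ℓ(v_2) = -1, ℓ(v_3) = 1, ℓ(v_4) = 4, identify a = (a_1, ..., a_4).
a = (1, -2, 1, 3)

Write a = (a_1, ..., a_4) in the standard basis. For each basis vector v_i, ℓ(v_i) = <v_i, a> is a linear equation in the a_j's. Collect the n equations into a matrix system V a = ℓ, where row i of V is v_i (expressed in the standard basis). Since V is invertible (lower-triangular with 1s on the diagonal, up to permutation), solve by back-substitution:
  V =
[[1, 1, 0, 0],
 [-1, 1, -1, 1],
 [1, 0, 0, 0],
 [1, -1, 1, 0]]
  V a = (-1, -1, 1, 4)
Solving gives a = (1, -2, 1, 3).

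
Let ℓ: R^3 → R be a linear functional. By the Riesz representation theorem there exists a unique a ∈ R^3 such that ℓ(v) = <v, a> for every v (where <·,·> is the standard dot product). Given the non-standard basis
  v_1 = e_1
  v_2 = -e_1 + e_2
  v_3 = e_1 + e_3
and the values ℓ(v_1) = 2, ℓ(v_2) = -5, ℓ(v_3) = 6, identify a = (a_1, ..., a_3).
a = (2, -3, 4)

Write a = (a_1, ..., a_3) in the standard basis. For each basis vector v_i, ℓ(v_i) = <v_i, a> is a linear equation in the a_j's. Collect the n equations into a matrix system V a = ℓ, where row i of V is v_i (expressed in the standard basis). Since V is invertible (lower-triangular with 1s on the diagonal, up to permutation), solve by back-substitution:
  V =
[[1, 0, 0],
 [-1, 1, 0],
 [1, 0, 1]]
  V a = (2, -5, 6)
Solving gives a = (2, -3, 4).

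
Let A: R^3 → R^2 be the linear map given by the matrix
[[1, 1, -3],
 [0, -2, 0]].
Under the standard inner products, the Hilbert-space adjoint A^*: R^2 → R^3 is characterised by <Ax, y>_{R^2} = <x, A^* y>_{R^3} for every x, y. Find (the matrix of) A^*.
A^* = A^T =
[[1, 0],
 [1, -2],
 [-3, 0]]

For real matrices with standard dot products, the defining identity <Ax, y> = <x, A^* y> gives (Ax)^T y = x^T (A^*) y, i.e. x^T A^T y = x^T (A^*) y. Since this holds for all x, y, we must have A^* = A^T. Therefore
A^* =
[[1, 0],
 [1, -2],
 [-3, 0]].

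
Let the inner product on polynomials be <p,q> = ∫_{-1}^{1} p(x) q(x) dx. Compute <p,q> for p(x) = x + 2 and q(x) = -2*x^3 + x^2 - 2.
<p,q> = -112/15

Expand the product: p(x)·q(x) = -2*x^4 - 3*x^3 + 2*x^2 - 2*x - 4.
∫_{-1}^{1} of each monomial x^k gives [2/(k+1) if k even, 0 if k odd]. Integrating term-by-term (or equivalently evaluating the antiderivative F(x) = -2*x^5/5 - 3*x^4/4 + 2*x^3/3 - x^2 - 4*x at the endpoints):
  F(1) − F(−1) = -329/60 − (119/60) = -112/15.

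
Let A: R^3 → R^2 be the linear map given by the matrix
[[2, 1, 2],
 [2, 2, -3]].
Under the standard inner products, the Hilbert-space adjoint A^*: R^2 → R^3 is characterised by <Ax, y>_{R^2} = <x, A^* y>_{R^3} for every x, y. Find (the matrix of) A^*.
A^* = A^T =
[[2, 2],
 [1, 2],
 [2, -3]]

For real matrices with standard dot products, the defining identity <Ax, y> = <x, A^* y> gives (Ax)^T y = x^T (A^*) y, i.e. x^T A^T y = x^T (A^*) y. Since this holds for all x, y, we must have A^* = A^T. Therefore
A^* =
[[2, 2],
 [1, 2],
 [2, -3]].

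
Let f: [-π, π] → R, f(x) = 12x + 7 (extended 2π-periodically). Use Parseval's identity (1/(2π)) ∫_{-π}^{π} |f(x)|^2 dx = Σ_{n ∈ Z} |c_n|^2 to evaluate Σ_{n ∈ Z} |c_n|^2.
Σ |c_n|^2 = 48π^2 + 49

Expand and integrate term by term over [-π, π]:
  ∫ (12x)^2 dx = 144·(2π^3/3); ∫ 2·12·(7)·x dx = 0 (odd integrand); ∫ 7^2 dx = 49·2π.
So (1/(2π)) ∫_{-π}^{π} (12x + 7)^2 dx = 144π^2/3 + 49 = 48π^2 + 49.
Parseval ⇒ Σ |c_n|^2 = 48π^2 + 49.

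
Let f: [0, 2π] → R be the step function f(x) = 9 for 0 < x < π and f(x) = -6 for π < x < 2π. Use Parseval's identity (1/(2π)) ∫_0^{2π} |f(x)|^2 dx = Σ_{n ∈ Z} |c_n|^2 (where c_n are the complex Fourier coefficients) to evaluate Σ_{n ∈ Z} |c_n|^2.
Σ |c_n|^2 = 117/2

Parseval equates the L^2 energy of f (normalised by 1/(2π)) with the ℓ^2 sum of its Fourier coefficients: (1/(2π)) ∫_0^{2π} |f|^2 = Σ |c_n|^2.
Compute the left side: (1/(2π)) [∫_0^π 9^2 dx + ∫_π^{2π} (-6)^2 dx] = (1/(2π)) · (81π + 36π) = (81 + 36)/2 = 117/2.
So Σ_{n ∈ Z} |c_n|^2 = 117/2.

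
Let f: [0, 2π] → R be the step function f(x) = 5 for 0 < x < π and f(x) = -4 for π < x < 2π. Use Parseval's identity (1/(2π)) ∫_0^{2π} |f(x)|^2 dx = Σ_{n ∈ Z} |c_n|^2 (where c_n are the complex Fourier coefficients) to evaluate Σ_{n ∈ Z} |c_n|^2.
Σ |c_n|^2 = 41/2

Parseval equates the L^2 energy of f (normalised by 1/(2π)) with the ℓ^2 sum of its Fourier coefficients: (1/(2π)) ∫_0^{2π} |f|^2 = Σ |c_n|^2.
Compute the left side: (1/(2π)) [∫_0^π 5^2 dx + ∫_π^{2π} (-4)^2 dx] = (1/(2π)) · (25π + 16π) = (25 + 16)/2 = 41/2.
So Σ_{n ∈ Z} |c_n|^2 = 41/2.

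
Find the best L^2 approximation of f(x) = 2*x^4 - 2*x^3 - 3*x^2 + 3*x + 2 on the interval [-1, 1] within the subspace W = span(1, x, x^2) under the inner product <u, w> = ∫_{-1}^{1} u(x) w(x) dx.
g(x) = -9*x^2/7 + 9*x/5 + 64/35

The best approximation g ∈ W is the orthogonal projection of f onto W. Writing g = a_0 + a_1 x + a_2 x^2, the coefficients solve the normal equations G · a = b where
  G_{ij} = <φ_i, φ_j> and b_i = <f, φ_i>, with φ_0 = 1, φ_1 = x, φ_2 = x^2.
G =
  [2, 0, 2/3]
  [0, 2/3, 0]
  [2/3, 0, 2/5],
b = (14/5, 6/5, 74/105).
Solving gives a_0 = 64/35, a_1 = 9/5, a_2 = -9/7, so
  g(x) = -9*x^2/7 + 9*x/5 + 64/35.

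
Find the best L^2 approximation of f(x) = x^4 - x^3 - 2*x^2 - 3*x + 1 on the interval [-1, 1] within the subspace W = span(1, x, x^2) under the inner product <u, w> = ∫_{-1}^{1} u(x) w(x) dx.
g(x) = -8*x^2/7 - 18*x/5 + 32/35

The best approximation g ∈ W is the orthogonal projection of f onto W. Writing g = a_0 + a_1 x + a_2 x^2, the coefficients solve the normal equations G · a = b where
  G_{ij} = <φ_i, φ_j> and b_i = <f, φ_i>, with φ_0 = 1, φ_1 = x, φ_2 = x^2.
G =
  [2, 0, 2/3]
  [0, 2/3, 0]
  [2/3, 0, 2/5],
b = (16/15, -12/5, 16/105).
Solving gives a_0 = 32/35, a_1 = -18/5, a_2 = -8/7, so
  g(x) = -8*x^2/7 - 18*x/5 + 32/35.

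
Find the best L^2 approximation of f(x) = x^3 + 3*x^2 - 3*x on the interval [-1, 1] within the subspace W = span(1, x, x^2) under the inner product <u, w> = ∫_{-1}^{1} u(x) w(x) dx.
g(x) = 3*x^2 - 12*x/5

The best approximation g ∈ W is the orthogonal projection of f onto W. Writing g = a_0 + a_1 x + a_2 x^2, the coefficients solve the normal equations G · a = b where
  G_{ij} = <φ_i, φ_j> and b_i = <f, φ_i>, with φ_0 = 1, φ_1 = x, φ_2 = x^2.
G =
  [2, 0, 2/3]
  [0, 2/3, 0]
  [2/3, 0, 2/5],
b = (2, -8/5, 6/5).
Solving gives a_0 = 0, a_1 = -12/5, a_2 = 3, so
  g(x) = 3*x^2 - 12*x/5.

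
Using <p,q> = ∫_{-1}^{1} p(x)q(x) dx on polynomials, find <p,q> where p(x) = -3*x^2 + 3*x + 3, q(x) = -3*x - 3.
<p,q> = -18

Expand the product: p(x)·q(x) = 9*x^3 - 18*x - 9.
∫_{-1}^{1} of each monomial x^k gives [2/(k+1) if k even, 0 if k odd]. Integrating term-by-term (or equivalently evaluating the antiderivative F(x) = 9*x^4/4 - 9*x^2 - 9*x at the endpoints):
  F(1) − F(−1) = -63/4 − (9/4) = -18.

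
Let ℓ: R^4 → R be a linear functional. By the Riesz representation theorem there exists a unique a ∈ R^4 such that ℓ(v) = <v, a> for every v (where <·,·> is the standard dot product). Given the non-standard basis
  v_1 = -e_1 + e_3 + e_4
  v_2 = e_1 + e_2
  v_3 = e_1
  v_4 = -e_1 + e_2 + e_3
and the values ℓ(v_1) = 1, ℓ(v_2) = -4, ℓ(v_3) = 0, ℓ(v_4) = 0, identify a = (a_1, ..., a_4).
a = (0, -4, 4, -3)

Write a = (a_1, ..., a_4) in the standard basis. For each basis vector v_i, ℓ(v_i) = <v_i, a> is a linear equation in the a_j's. Collect the n equations into a matrix system V a = ℓ, where row i of V is v_i (expressed in the standard basis). Since V is invertible (lower-triangular with 1s on the diagonal, up to permutation), solve by back-substitution:
  V =
[[-1, 0, 1, 1],
 [1, 1, 0, 0],
 [1, 0, 0, 0],
 [-1, 1, 1, 0]]
  V a = (1, -4, 0, 0)
Solving gives a = (0, -4, 4, -3).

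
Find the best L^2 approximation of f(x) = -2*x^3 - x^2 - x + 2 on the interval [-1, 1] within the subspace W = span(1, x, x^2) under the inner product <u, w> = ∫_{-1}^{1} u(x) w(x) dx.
g(x) = -x^2 - 11*x/5 + 2

The best approximation g ∈ W is the orthogonal projection of f onto W. Writing g = a_0 + a_1 x + a_2 x^2, the coefficients solve the normal equations G · a = b where
  G_{ij} = <φ_i, φ_j> and b_i = <f, φ_i>, with φ_0 = 1, φ_1 = x, φ_2 = x^2.
G =
  [2, 0, 2/3]
  [0, 2/3, 0]
  [2/3, 0, 2/5],
b = (10/3, -22/15, 14/15).
Solving gives a_0 = 2, a_1 = -11/5, a_2 = -1, so
  g(x) = -x^2 - 11*x/5 + 2.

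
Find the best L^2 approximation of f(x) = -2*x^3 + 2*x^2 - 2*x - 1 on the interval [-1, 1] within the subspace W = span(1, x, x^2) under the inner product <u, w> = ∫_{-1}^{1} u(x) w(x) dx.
g(x) = 2*x^2 - 16*x/5 - 1

The best approximation g ∈ W is the orthogonal projection of f onto W. Writing g = a_0 + a_1 x + a_2 x^2, the coefficients solve the normal equations G · a = b where
  G_{ij} = <φ_i, φ_j> and b_i = <f, φ_i>, with φ_0 = 1, φ_1 = x, φ_2 = x^2.
G =
  [2, 0, 2/3]
  [0, 2/3, 0]
  [2/3, 0, 2/5],
b = (-2/3, -32/15, 2/15).
Solving gives a_0 = -1, a_1 = -16/5, a_2 = 2, so
  g(x) = 2*x^2 - 16*x/5 - 1.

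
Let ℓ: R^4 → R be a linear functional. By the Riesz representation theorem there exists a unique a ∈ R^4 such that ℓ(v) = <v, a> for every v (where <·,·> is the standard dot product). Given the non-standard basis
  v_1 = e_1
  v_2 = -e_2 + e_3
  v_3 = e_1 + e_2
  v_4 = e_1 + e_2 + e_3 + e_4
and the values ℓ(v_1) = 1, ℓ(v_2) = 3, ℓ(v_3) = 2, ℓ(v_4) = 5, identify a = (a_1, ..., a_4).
a = (1, 1, 4, -1)

Write a = (a_1, ..., a_4) in the standard basis. For each basis vector v_i, ℓ(v_i) = <v_i, a> is a linear equation in the a_j's. Collect the n equations into a matrix system V a = ℓ, where row i of V is v_i (expressed in the standard basis). Since V is invertible (lower-triangular with 1s on the diagonal, up to permutation), solve by back-substitution:
  V =
[[1, 0, 0, 0],
 [0, -1, 1, 0],
 [1, 1, 0, 0],
 [1, 1, 1, 1]]
  V a = (1, 3, 2, 5)
Solving gives a = (1, 1, 4, -1).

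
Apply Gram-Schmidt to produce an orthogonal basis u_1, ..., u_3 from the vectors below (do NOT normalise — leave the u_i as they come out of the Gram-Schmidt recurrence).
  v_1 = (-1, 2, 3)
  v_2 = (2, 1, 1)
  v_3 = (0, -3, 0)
Orthogonal basis:
  u_1 = (-1, 2, 3)
  u_2 = (31/14, 4/7, 5/14)
  u_3 = (7/25, -49/25, 7/5)

Apply the Gram-Schmidt recurrence
  u_1 = v_1
  u_i = v_i − Σ_{j<i} ((v_i · u_j) / (u_j · u_j)) · u_j.

Step by step this gives:
  u_1 = (-1, 2, 3)
  u_2 = (31/14, 4/7, 5/14)
  u_3 = (7/25, -49/25, 7/5)

Orthogonality check:
  u_2 · u_1 = 0 (should be 0)
  u_3 · u_1 = 0 (should be 0)
  u_3 · u_2 = 0 (should be 0)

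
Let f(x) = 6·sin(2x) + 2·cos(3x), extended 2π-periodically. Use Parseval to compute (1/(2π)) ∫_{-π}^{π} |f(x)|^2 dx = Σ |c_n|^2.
Σ |c_n|^2 = 20

Expand |f|^2 and use orthogonality of {sin(nx), cos(mx)} on [-π, π]:
  ∫_{-π}^{π} sin(nx)^2 dx = π, ∫ cos(mx)^2 dx = π, and cross terms integrate to 0.
So ∫_{-π}^{π} f(x)^2 dx = 6^2 · π + 2^2 · π = (36 + 4)π.
Divide by 2π: (36 + 4)/2 = 20.
By Parseval, this equals Σ |c_n|^2.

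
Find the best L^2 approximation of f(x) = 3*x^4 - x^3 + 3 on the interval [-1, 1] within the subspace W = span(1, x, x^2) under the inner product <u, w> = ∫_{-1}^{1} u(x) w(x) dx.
g(x) = 18*x^2/7 - 3*x/5 + 96/35

The best approximation g ∈ W is the orthogonal projection of f onto W. Writing g = a_0 + a_1 x + a_2 x^2, the coefficients solve the normal equations G · a = b where
  G_{ij} = <φ_i, φ_j> and b_i = <f, φ_i>, with φ_0 = 1, φ_1 = x, φ_2 = x^2.
G =
  [2, 0, 2/3]
  [0, 2/3, 0]
  [2/3, 0, 2/5],
b = (36/5, -2/5, 20/7).
Solving gives a_0 = 96/35, a_1 = -3/5, a_2 = 18/7, so
  g(x) = 18*x^2/7 - 3*x/5 + 96/35.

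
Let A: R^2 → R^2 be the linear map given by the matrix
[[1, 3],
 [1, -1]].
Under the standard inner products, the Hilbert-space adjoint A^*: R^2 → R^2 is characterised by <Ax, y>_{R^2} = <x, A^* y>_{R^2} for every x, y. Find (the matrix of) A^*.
A^* = A^T =
[[1, 1],
 [3, -1]]

For real matrices with standard dot products, the defining identity <Ax, y> = <x, A^* y> gives (Ax)^T y = x^T (A^*) y, i.e. x^T A^T y = x^T (A^*) y. Since this holds for all x, y, we must have A^* = A^T. Therefore
A^* =
[[1, 1],
 [3, -1]].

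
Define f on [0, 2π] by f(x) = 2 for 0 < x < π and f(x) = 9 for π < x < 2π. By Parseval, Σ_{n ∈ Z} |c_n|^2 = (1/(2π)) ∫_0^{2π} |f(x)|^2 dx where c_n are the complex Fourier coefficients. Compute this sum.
Σ |c_n|^2 = 85/2

Parseval equates the L^2 energy of f (normalised by 1/(2π)) with the ℓ^2 sum of its Fourier coefficients: (1/(2π)) ∫_0^{2π} |f|^2 = Σ |c_n|^2.
Compute the left side: (1/(2π)) [∫_0^π 2^2 dx + ∫_π^{2π} 9^2 dx] = (1/(2π)) · (4π + 81π) = (4 + 81)/2 = 85/2.
So Σ_{n ∈ Z} |c_n|^2 = 85/2.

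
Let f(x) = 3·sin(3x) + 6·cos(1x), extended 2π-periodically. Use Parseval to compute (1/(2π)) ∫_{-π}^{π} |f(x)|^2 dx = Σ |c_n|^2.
Σ |c_n|^2 = 45/2

Expand |f|^2 and use orthogonality of {sin(nx), cos(mx)} on [-π, π]:
  ∫_{-π}^{π} sin(nx)^2 dx = π, ∫ cos(mx)^2 dx = π, and cross terms integrate to 0.
So ∫_{-π}^{π} f(x)^2 dx = 3^2 · π + 6^2 · π = (9 + 36)π.
Divide by 2π: (9 + 36)/2 = 45/2.
By Parseval, this equals Σ |c_n|^2.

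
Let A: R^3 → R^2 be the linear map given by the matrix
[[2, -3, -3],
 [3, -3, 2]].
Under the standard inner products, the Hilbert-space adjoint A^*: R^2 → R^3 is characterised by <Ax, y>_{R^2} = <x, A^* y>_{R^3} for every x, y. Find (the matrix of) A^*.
A^* = A^T =
[[2, 3],
 [-3, -3],
 [-3, 2]]

For real matrices with standard dot products, the defining identity <Ax, y> = <x, A^* y> gives (Ax)^T y = x^T (A^*) y, i.e. x^T A^T y = x^T (A^*) y. Since this holds for all x, y, we must have A^* = A^T. Therefore
A^* =
[[2, 3],
 [-3, -3],
 [-3, 2]].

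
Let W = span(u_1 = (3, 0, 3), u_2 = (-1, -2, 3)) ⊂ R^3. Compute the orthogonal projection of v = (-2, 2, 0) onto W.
proj_W(v) = (-1, 0, -1)

Set up U = [u_1 | ... | u_2] ∈ R^(3×2). The projector onto W = col(U) is P = U (U^T U)^(-1) U^T.
Compute U^T U =
  [18, 6]
  [6, 14],
and U^T v = (-6, -2).
Solve U^T U · c = U^T v for the coefficients: c = (-1/3, 0). The projection is proj_W(v) = U c.
Check: (v - proj_W(v)) · u_1 = 0  (should be 0).
Check: (v - proj_W(v)) · u_2 = 0  (should be 0).
Result: proj_W(v) = (-1, 0, -1).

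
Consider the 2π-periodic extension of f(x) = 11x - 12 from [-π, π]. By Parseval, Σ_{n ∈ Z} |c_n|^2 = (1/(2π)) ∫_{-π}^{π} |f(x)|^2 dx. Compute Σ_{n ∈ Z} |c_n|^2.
Σ |c_n|^2 = 121π^2/3 + 144

Expand and integrate term by term over [-π, π]:
  ∫ (11x)^2 dx = 121·(2π^3/3); ∫ 2·11·(-12)·x dx = 0 (odd integrand); ∫ (-12)^2 dx = 144·2π.
So (1/(2π)) ∫_{-π}^{π} (11x - 12)^2 dx = 121π^2/3 + 144 = 121π^2/3 + 144.
Parseval ⇒ Σ |c_n|^2 = 121π^2/3 + 144.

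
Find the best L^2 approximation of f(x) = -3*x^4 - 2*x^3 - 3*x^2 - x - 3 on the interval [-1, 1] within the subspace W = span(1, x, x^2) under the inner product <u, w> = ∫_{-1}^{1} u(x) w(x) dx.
g(x) = -39*x^2/7 - 11*x/5 - 96/35

The best approximation g ∈ W is the orthogonal projection of f onto W. Writing g = a_0 + a_1 x + a_2 x^2, the coefficients solve the normal equations G · a = b where
  G_{ij} = <φ_i, φ_j> and b_i = <f, φ_i>, with φ_0 = 1, φ_1 = x, φ_2 = x^2.
G =
  [2, 0, 2/3]
  [0, 2/3, 0]
  [2/3, 0, 2/5],
b = (-46/5, -22/15, -142/35).
Solving gives a_0 = -96/35, a_1 = -11/5, a_2 = -39/7, so
  g(x) = -39*x^2/7 - 11*x/5 - 96/35.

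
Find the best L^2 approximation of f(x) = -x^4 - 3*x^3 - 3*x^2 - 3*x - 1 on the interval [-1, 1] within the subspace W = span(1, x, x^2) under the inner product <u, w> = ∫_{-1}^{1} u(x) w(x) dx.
g(x) = -27*x^2/7 - 24*x/5 - 32/35

The best approximation g ∈ W is the orthogonal projection of f onto W. Writing g = a_0 + a_1 x + a_2 x^2, the coefficients solve the normal equations G · a = b where
  G_{ij} = <φ_i, φ_j> and b_i = <f, φ_i>, with φ_0 = 1, φ_1 = x, φ_2 = x^2.
G =
  [2, 0, 2/3]
  [0, 2/3, 0]
  [2/3, 0, 2/5],
b = (-22/5, -16/5, -226/105).
Solving gives a_0 = -32/35, a_1 = -24/5, a_2 = -27/7, so
  g(x) = -27*x^2/7 - 24*x/5 - 32/35.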